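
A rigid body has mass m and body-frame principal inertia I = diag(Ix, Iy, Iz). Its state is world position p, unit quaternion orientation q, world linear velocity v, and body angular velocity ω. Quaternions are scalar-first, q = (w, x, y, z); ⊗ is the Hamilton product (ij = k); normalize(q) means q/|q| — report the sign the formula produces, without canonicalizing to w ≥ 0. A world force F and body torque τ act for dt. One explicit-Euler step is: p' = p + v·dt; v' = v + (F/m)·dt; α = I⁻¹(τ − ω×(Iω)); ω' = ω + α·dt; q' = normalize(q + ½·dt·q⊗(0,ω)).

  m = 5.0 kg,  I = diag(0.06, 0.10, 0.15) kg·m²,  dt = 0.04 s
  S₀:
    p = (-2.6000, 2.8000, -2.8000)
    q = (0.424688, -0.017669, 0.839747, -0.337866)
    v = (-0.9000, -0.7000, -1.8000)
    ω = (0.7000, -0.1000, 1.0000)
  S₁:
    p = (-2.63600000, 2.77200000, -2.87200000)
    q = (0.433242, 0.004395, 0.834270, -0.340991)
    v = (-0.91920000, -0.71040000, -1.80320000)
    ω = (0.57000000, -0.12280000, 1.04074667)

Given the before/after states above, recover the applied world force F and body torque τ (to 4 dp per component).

Δω = ω₁−ω₀ = (-0.13000000, -0.02280000, 0.04074667)
I·α + gyro = (-0.2000, -0.1200, 0.1500)
v₁ − v₀ = (-0.01920000, -0.01040000, -0.00320000)
m·(v₁−v₀)/dt = (-2.4000, -1.3000, -0.4000)

F = (-2.4000, -1.3000, -0.4000)
τ = (-0.2000, -0.1200, 0.1500)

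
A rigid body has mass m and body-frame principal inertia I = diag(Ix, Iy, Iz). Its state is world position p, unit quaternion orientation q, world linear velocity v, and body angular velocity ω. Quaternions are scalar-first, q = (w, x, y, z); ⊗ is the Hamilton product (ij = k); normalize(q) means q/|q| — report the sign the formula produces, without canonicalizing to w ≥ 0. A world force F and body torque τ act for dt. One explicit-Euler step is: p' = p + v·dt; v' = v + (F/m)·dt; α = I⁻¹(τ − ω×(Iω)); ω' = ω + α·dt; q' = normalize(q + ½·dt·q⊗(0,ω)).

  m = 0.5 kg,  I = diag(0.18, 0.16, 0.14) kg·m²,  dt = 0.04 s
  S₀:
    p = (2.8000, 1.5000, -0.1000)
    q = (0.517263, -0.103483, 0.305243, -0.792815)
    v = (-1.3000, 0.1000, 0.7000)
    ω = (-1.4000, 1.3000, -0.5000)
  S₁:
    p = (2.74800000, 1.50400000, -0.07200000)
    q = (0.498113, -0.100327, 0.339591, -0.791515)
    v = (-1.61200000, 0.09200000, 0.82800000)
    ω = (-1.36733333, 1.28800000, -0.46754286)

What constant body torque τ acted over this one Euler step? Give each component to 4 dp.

τ = (0.1600, -0.0200, 0.1500)

rate change Δω = (0.03266667, -0.01200000, 0.03245714)
gyro term ω₀×Iω₀ = (0.0130, 0.0280, 0.0364)
I·α + gyro = (0.1600, -0.0200, 0.1500)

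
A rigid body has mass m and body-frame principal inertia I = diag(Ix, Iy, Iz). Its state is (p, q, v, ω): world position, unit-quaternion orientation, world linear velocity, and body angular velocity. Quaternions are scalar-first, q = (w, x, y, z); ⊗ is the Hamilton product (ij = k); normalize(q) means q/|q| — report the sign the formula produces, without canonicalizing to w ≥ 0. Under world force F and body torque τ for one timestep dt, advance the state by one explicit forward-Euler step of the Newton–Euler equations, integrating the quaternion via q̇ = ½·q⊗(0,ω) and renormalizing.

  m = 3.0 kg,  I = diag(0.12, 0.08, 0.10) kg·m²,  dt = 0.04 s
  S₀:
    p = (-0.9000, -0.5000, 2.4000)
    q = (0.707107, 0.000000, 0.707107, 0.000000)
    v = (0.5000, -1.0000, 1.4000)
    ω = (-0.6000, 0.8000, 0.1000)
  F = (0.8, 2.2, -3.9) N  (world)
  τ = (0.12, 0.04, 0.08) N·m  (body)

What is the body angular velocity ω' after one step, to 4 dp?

ω' = (-0.5605, 0.8206, 0.1243)

angular accel α = (0.9867, 0.5150, 0.6080)
ω' = ω + α·dt = (-0.5605, 0.8206, 0.1243)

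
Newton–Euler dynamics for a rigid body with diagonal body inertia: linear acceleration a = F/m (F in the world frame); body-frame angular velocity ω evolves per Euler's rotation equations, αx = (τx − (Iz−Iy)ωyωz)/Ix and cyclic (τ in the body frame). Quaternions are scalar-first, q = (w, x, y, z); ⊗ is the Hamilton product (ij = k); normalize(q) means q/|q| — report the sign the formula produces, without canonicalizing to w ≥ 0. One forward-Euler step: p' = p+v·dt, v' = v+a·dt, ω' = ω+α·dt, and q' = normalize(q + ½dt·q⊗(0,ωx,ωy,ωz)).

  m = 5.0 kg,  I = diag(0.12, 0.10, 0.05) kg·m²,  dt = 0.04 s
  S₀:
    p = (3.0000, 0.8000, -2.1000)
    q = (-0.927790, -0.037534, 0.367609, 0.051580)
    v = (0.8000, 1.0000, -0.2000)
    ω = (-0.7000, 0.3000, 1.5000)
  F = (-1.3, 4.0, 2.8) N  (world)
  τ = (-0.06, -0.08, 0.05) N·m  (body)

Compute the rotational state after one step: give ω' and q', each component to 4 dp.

ω' = (-0.7125, 0.2974, 1.5366)
q' = (-0.9315, -0.0138, 0.3622, 0.0287)

ω×(Iω) gyroscopic = (-0.0225, -0.0735, 0.0042)
angular accel α = (-0.3125, -0.0650, 0.9160)
ω + α·dt = (-0.7125, 0.2974, 1.5366)
q⊗(0,ω) = (-0.2139265, 1.1853925, -0.2581420, -1.1456189)
q + ½dt·q⊗(0,ω), renormalized = (-0.9315, -0.0138, 0.3622, 0.0287)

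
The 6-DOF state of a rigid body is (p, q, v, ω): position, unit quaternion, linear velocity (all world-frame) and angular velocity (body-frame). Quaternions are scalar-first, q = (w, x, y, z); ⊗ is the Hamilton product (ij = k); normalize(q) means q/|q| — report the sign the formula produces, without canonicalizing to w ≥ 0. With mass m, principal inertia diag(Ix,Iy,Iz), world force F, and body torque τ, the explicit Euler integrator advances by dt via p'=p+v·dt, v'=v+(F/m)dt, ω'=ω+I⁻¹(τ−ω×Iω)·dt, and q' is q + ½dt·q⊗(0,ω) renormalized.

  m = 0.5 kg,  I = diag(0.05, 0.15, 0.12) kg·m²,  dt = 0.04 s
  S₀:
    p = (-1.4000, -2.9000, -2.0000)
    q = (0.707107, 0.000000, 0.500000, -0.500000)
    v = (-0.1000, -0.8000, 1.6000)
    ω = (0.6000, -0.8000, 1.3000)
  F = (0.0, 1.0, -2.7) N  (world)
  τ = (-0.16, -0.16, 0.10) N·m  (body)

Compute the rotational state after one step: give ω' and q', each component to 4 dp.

precession coupling ω×(Iω) = (0.0312, -0.0546, -0.0480)
(τ − ω×Iω)/I = (-3.8240, -0.7027, 1.2333)
new body rate ω' = (0.4470, -0.8281, 1.3493)
q⊗(0,ω) = (1.0500000, 0.6742642, -0.8656856, 0.6192391)
updated quaternion q' = (0.7277, 0.0135, 0.4824, -0.4874)

ω' = (0.4470, -0.8281, 1.3493)
q' = (0.7277, 0.0135, 0.4824, -0.4874)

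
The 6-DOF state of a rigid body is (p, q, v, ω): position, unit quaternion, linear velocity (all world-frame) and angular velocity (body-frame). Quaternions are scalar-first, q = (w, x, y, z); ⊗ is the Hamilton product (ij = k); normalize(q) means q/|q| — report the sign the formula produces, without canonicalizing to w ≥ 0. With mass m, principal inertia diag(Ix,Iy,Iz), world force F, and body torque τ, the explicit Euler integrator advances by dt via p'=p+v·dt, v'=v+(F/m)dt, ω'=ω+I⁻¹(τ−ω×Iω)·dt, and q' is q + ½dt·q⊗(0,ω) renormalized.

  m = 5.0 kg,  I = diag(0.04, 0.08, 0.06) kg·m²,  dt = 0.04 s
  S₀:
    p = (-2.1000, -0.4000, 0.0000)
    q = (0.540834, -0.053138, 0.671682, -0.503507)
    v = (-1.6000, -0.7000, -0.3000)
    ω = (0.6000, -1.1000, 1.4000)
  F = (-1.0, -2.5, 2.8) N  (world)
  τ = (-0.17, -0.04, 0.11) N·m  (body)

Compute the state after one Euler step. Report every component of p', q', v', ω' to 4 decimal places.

p' = (-2.1640, -0.4280, -0.0120)
q' = (0.5699, -0.0389, 0.6548, -0.4949)
v' = (-1.6080, -0.7200, -0.2776)
ω' = (0.3992, -1.1116, 1.4909)

a = (-0.2000, -0.5000, 0.5600)
new position p' = (-2.1640, -0.4280, -0.0120)
v + (F/m)dt = (-1.6080, -0.7200, -0.2776)
ω×(Iω) gyroscopic = (0.0308, -0.0168, -0.0264)
(τ − ω×Iω)/I = (-5.0200, -0.2900, 2.2733)
new body rate ω' = (0.3992, -1.1116, 1.4909)
2q̇ = q⊗(0,ω) = (1.4756428, 0.7109975, -0.8226284, 0.4126102)
q + ½dt·q⊗(0,ω), renormalized = (0.5699, -0.0389, 0.6548, -0.4949)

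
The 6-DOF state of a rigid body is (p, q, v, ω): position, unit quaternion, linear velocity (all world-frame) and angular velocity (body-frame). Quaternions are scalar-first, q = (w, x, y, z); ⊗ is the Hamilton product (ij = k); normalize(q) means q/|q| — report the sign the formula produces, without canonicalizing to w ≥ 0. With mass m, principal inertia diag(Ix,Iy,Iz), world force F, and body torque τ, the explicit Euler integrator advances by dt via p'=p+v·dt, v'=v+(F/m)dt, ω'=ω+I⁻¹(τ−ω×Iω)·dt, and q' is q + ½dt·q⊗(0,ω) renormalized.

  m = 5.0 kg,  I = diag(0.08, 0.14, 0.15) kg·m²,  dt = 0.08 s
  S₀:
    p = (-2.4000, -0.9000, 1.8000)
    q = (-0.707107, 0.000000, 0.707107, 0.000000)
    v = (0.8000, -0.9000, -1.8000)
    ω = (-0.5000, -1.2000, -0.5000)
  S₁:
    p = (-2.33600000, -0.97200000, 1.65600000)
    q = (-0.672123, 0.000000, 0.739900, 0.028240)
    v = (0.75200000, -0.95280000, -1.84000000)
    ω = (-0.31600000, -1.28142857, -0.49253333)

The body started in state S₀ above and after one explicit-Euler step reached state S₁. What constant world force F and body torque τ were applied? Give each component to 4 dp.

F = (-3.0000, -3.3000, -2.5000)
τ = (0.1900, -0.1600, 0.0500)

velocity change Δv = (-0.04800000, -0.05280000, -0.04000000)
F = m·Δv/dt = (-3.0000, -3.3000, -2.5000)
rate change Δω = (0.18400000, -0.08142857, 0.00746667)
ω₀×(Iω₀) = (0.0060, -0.0175, 0.0360)
applied torque τ = (0.1900, -0.1600, 0.0500)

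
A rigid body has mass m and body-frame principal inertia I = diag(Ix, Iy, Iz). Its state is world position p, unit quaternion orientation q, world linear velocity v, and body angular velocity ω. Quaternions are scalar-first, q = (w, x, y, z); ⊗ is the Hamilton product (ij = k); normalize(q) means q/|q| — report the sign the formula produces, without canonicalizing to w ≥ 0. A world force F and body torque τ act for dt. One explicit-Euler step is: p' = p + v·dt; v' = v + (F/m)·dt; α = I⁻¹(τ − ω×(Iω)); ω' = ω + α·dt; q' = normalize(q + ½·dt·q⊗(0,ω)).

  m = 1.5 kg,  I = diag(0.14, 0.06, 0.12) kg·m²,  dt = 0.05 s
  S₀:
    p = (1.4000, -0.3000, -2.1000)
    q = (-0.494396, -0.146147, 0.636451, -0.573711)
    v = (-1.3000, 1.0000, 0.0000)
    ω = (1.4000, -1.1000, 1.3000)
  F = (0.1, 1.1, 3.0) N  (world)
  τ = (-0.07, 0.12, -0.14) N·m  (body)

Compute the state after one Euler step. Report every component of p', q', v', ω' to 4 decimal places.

p' = (1.3350, -0.2500, -2.1000)
q' = (-0.4524, -0.1583, 0.6338, -0.6071)
v' = (-1.2967, 1.0367, 0.1000)
ω' = (1.4056, -1.0303, 1.1903)

new position p' = (1.3350, -0.2500, -2.1000)
v' = v + a·dt = (-1.2967, 1.0367, 0.1000)
precession coupling ω×(Iω) = (-0.0858, 0.0364, 0.1232)
α = I⁻¹(τ − ω×Iω) = (0.1129, 1.3933, -2.1933)
ω' = ω + α·dt = (1.4056, -1.0303, 1.1903)
Hamilton product q⊗(0,ω) = (1.6505262, -0.4958502, -0.0693687, -1.3729845)
q' = normalize(q + ½dt·q⊗(0,ω)) = (-0.4524, -0.1583, 0.6338, -0.6071)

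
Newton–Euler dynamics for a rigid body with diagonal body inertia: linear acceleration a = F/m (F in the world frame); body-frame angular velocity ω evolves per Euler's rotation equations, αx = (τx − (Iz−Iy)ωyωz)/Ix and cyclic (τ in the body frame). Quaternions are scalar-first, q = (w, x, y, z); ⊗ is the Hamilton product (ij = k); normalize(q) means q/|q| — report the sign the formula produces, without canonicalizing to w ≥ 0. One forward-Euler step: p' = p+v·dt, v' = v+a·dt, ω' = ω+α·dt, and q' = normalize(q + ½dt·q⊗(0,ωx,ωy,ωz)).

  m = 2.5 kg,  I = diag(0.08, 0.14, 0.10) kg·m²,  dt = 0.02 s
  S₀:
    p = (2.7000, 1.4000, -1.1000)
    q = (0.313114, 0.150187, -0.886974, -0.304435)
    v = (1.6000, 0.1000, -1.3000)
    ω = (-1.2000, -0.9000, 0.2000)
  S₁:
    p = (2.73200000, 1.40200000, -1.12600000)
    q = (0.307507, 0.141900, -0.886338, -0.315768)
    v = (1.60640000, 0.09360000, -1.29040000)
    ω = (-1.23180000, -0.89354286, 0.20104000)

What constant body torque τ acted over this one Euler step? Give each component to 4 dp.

τ = (-0.1200, 0.0500, 0.0700)

ω₁ − ω₀ = (-0.03180000, 0.00645714, 0.00104000)
gyro term ω₀×Iω₀ = (0.0072, 0.0048, 0.0648)
τ = I·(Δω/dt) + ω₀×(Iω₀) = (-0.1200, 0.0500, 0.0700)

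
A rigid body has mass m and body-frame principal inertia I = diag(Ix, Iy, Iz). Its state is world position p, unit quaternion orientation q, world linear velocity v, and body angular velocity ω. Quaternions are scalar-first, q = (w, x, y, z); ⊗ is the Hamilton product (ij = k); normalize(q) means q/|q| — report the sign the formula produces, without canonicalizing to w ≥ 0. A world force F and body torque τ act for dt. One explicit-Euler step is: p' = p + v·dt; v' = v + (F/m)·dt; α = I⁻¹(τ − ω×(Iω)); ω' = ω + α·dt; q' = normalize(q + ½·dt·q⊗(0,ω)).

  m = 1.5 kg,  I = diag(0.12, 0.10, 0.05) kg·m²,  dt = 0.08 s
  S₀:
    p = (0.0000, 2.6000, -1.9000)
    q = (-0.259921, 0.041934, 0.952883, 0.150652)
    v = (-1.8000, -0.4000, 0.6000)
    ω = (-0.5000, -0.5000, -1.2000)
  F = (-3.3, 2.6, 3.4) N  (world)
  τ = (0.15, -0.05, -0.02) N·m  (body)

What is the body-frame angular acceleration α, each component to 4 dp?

ω×(Iω) gyroscopic = (-0.0300, 0.0420, -0.0050)
(τ − ω×Iω)/I = (1.5000, -0.9200, -0.3000)

α = (1.5000, -0.9200, -0.3000)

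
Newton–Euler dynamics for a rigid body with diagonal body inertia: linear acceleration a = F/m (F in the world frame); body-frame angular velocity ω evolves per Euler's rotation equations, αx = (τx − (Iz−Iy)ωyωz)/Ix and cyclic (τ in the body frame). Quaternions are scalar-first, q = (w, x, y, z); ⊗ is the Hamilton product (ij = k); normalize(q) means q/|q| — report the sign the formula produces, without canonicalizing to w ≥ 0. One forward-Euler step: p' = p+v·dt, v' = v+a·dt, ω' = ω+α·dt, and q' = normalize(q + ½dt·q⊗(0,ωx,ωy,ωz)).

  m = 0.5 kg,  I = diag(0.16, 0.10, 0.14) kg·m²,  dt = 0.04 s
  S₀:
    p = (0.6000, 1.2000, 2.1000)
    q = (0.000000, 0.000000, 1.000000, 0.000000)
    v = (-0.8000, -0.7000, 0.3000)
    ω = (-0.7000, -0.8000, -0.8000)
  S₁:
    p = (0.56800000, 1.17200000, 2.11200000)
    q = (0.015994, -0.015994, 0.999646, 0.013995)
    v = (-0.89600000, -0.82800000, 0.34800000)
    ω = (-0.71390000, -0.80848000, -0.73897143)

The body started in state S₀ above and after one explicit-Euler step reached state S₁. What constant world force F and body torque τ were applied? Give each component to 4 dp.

F = (-1.2000, -1.6000, 0.6000)
τ = (-0.0300, -0.0100, 0.1800)

Δv = v₁−v₀ = (-0.09600000, -0.12800000, 0.04800000)
m·(v₁−v₀)/dt = (-1.2000, -1.6000, 0.6000)
rate change Δω = (-0.01390000, -0.00848000, 0.06102857)
τ = I·(Δω/dt) + ω₀×(Iω₀) = (-0.0300, -0.0100, 0.1800)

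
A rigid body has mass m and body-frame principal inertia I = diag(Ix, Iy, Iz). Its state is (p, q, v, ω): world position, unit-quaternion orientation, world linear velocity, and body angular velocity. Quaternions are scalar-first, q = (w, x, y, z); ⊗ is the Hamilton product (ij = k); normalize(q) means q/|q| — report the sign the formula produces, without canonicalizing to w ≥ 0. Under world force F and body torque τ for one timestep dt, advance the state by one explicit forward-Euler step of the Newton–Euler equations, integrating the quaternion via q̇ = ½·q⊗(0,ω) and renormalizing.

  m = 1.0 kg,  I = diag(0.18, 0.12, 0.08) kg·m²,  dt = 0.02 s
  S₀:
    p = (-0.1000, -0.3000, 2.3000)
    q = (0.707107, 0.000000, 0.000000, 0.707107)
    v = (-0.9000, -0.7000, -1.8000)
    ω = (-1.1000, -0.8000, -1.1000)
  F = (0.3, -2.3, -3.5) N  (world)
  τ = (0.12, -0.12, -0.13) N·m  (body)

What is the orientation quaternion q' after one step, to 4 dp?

2q̇ = q⊗(0,ω) = (0.7778177, -0.2121321, -1.3435033, -0.7778177)
q + ½dt·q⊗(0,ω), renormalized = (0.7148, -0.0021, -0.0134, 0.6992)

q' = (0.7148, -0.0021, -0.0134, 0.6992)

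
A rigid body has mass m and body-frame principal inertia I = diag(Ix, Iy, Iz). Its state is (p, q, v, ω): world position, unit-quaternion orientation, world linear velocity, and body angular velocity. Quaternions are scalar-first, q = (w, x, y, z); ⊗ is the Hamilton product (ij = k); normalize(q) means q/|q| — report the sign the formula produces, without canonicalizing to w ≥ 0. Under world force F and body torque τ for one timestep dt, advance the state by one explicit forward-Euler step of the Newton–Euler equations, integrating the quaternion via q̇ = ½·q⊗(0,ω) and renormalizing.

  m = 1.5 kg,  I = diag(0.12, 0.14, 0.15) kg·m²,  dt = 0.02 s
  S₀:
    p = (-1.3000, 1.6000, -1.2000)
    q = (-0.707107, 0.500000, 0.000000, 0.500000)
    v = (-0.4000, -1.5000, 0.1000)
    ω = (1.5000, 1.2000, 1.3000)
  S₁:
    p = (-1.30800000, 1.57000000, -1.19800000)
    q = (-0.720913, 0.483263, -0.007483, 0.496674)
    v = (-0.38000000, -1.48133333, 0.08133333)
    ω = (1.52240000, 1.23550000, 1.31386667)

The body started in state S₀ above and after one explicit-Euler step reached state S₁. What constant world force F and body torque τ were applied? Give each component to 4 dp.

F = (1.5000, 1.4000, -1.4000)
τ = (0.1500, 0.1900, 0.1400)

v₁ − v₀ = (0.02000000, 0.01866667, -0.01866667)
m·(v₁−v₀)/dt = (1.5000, 1.4000, -1.4000)
rate change Δω = (0.02240000, 0.03550000, 0.01386667)
ω₀×(Iω₀) = (0.0156, -0.0585, 0.0360)
applied torque τ = (0.1500, 0.1900, 0.1400)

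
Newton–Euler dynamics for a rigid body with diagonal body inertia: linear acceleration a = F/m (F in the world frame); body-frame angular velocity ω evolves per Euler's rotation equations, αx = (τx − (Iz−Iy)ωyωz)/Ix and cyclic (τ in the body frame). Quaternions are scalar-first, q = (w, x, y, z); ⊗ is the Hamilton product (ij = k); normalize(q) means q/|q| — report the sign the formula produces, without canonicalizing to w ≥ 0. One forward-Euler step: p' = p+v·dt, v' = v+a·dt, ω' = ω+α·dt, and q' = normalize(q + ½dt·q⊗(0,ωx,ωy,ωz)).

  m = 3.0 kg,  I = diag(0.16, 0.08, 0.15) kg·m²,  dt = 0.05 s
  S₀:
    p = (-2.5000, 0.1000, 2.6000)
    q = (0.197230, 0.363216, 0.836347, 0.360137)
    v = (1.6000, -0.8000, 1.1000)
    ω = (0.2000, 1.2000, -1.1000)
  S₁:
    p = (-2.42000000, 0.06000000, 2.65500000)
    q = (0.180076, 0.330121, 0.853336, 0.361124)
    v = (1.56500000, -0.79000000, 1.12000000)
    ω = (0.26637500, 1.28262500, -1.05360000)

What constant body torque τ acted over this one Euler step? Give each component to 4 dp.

τ = (0.1200, 0.1300, 0.1200)

rate change Δω = (0.06637500, 0.08262500, 0.04640000)
precession coupling = (-0.0924, -0.0022, -0.0192)
I·α + gyro = (0.1200, 0.1300, 0.1200)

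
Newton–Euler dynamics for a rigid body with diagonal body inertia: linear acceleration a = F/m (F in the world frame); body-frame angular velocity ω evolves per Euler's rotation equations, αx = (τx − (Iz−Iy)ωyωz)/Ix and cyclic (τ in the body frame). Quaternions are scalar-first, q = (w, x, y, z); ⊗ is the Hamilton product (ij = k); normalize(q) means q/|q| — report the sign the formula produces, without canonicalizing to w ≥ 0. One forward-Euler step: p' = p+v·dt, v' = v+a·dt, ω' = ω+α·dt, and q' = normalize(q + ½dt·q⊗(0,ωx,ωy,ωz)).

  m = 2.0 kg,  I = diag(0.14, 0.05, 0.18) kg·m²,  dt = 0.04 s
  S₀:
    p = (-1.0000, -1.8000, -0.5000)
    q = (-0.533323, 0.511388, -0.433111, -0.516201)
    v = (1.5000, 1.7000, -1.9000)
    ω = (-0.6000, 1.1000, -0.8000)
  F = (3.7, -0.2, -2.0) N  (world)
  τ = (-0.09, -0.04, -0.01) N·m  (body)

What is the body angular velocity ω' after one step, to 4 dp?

ω' = (-0.5930, 1.0834, -0.8154)

ω×(Iω) gyroscopic = (-0.1144, -0.0192, 0.0594)
angular accel α = (0.1743, -0.4160, -0.3856)
ω + α·dt = (-0.5930, 1.0834, -0.8154)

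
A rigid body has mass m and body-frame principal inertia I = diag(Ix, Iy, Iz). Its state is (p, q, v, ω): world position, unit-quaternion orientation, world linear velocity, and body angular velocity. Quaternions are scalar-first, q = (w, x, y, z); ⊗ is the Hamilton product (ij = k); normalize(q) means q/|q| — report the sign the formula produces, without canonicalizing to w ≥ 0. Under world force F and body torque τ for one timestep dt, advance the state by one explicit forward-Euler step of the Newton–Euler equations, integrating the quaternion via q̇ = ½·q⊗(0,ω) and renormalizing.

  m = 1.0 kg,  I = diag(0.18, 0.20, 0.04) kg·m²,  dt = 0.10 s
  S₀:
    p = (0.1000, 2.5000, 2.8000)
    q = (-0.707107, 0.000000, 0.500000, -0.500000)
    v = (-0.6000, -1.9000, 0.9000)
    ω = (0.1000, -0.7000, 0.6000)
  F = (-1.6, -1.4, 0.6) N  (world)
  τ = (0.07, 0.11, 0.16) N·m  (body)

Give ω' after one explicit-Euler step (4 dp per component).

angular accel α = (0.0156, 0.5080, 4.0350)
new body rate ω' = (0.1016, -0.6492, 1.0035)

ω' = (0.1016, -0.6492, 1.0035)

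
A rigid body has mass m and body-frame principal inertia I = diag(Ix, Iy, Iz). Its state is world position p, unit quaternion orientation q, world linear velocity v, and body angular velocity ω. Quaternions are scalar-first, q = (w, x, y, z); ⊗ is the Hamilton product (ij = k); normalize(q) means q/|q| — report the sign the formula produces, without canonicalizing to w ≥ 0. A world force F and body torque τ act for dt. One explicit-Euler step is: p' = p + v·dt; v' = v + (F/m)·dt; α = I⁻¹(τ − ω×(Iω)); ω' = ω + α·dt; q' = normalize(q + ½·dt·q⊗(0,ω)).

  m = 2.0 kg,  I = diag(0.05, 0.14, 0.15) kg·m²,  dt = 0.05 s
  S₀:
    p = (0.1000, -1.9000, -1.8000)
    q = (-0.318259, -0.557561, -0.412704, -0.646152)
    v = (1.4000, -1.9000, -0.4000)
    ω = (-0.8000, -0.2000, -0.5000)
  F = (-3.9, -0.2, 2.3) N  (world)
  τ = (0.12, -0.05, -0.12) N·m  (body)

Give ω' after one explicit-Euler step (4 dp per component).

ω' = (-0.6810, -0.2036, -0.5448)

(τ − ω×Iω)/I = (2.3800, -0.0714, -0.8960)
new body rate ω' = (-0.6810, -0.2036, -0.5448)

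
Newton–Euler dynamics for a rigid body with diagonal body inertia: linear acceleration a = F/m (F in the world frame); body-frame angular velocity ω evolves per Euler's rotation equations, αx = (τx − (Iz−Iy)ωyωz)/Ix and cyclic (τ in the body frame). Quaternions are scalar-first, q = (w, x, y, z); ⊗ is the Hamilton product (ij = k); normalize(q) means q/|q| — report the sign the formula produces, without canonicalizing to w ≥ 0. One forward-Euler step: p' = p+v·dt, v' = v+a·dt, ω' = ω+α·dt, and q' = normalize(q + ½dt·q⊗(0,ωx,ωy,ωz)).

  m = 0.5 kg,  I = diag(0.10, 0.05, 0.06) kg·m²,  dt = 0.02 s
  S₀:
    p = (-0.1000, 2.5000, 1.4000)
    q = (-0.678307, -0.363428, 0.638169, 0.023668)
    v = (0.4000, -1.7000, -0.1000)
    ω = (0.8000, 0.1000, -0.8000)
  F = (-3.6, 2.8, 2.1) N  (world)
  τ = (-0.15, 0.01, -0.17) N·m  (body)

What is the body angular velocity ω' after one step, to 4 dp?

gyro term ω×Iω = (-0.0008, -0.0256, -0.0040)
(τ − ω×Iω)/I = (-1.4920, 0.7120, -2.7667)
new body rate ω' = (0.7702, 0.1142, -0.8553)

ω' = (0.7702, 0.1142, -0.8553)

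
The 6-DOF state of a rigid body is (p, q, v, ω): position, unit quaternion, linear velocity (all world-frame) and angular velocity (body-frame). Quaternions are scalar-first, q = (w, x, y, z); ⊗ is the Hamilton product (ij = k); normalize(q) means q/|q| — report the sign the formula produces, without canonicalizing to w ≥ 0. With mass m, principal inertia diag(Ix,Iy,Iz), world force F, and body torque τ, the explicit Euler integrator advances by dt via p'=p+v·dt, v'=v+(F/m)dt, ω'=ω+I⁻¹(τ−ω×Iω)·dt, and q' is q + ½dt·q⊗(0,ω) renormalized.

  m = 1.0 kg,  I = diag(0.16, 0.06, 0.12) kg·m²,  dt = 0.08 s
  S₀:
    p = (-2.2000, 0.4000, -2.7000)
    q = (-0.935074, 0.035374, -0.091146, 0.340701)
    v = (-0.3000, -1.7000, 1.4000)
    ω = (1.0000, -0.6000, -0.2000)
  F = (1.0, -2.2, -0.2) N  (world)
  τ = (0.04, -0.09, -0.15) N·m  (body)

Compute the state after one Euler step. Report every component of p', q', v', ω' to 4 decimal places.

p' = (-2.2240, 0.2640, -2.5880)
q' = (-0.9349, 0.0069, -0.0547, 0.3506)
v' = (-0.2200, -1.8760, 1.3840)
ω' = (1.0164, -0.7093, -0.3400)

new position p' = (-2.2240, 0.2640, -2.5880)
v' = v + a·dt = (-0.2200, -1.8760, 1.3840)
precession coupling ω×(Iω) = (0.0072, -0.0080, 0.0600)
(τ − ω×Iω)/I = (0.2050, -1.3667, -1.7500)
ω + α·dt = (1.0164, -0.7093, -0.3400)
q⊗(0,ω) = (-0.0219214, -0.7124242, 0.9088202, 0.2569364)
q + ½dt·q⊗(0,ω), renormalized = (-0.9349, 0.0069, -0.0547, 0.3506)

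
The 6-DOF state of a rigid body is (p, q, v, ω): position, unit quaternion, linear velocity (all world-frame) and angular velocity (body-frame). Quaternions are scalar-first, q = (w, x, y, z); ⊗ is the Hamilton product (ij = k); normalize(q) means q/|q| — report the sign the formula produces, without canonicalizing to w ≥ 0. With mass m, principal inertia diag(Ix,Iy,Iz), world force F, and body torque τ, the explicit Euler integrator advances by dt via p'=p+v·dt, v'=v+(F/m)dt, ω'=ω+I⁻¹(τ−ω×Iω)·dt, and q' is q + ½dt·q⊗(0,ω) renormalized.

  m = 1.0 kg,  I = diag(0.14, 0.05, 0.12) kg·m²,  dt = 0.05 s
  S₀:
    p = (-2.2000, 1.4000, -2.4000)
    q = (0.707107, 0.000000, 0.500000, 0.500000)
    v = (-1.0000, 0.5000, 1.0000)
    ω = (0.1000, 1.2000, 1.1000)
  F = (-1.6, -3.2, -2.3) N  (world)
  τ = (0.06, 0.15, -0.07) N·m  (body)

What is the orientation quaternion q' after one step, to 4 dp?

q⊗(0,ω) = (-1.1500000, 0.0207107, 0.8985284, 0.7278177)
q' = normalize(q + ½dt·q⊗(0,ω)) = (0.6778, 0.0005, 0.5220, 0.5178)

q' = (0.6778, 0.0005, 0.5220, 0.5178)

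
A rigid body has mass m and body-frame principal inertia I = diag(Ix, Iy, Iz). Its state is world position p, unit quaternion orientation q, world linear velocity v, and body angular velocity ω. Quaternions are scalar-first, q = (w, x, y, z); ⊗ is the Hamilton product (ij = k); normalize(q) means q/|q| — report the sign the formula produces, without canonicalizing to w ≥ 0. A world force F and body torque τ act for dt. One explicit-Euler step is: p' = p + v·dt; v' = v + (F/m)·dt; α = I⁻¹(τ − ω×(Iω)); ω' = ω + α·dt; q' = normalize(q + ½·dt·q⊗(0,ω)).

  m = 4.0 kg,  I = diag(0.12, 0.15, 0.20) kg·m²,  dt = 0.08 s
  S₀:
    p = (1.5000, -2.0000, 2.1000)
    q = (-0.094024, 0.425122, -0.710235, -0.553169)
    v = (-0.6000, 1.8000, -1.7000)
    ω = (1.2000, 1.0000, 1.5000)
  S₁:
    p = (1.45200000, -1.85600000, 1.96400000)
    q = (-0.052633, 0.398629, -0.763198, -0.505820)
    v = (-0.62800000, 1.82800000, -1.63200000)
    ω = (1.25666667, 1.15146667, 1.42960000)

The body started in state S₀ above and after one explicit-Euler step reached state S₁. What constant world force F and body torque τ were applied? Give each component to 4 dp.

F = (-1.4000, 1.4000, 3.4000)
τ = (0.1600, 0.1400, -0.1400)

ω₁ − ω₀ = (0.05666667, 0.15146667, -0.07040000)
gyro term ω₀×Iω₀ = (0.0750, -0.1440, 0.0360)
applied torque τ = (0.1600, 0.1400, -0.1400)
Δv = v₁−v₀ = (-0.02800000, 0.02800000, 0.06800000)
m·(v₁−v₀)/dt = (-1.4000, 1.4000, 3.4000)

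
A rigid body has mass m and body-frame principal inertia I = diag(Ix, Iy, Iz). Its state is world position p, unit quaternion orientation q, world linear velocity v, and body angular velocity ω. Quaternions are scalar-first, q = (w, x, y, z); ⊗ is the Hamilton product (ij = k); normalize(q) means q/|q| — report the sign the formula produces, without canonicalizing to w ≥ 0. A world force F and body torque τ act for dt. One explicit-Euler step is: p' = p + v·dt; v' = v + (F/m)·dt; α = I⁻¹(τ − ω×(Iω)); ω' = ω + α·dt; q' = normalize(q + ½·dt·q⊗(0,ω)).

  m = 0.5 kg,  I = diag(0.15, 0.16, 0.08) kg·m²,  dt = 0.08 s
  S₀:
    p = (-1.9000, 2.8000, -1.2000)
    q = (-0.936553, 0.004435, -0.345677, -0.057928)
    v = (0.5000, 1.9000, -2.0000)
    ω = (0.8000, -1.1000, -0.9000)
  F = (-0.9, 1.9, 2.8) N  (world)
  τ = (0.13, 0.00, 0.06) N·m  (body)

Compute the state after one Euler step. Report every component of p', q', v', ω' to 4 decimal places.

precession coupling ω×(Iω) = (-0.0792, -0.0504, -0.0088)
(τ − ω×Iω)/I = (1.3947, 0.3150, 0.8600)
new body rate ω' = (0.9116, -1.0748, -0.8312)
q⊗(0,ω) = (-0.4359279, -0.5018539, 0.9878574, 1.1145608)
q' = normalize(q + ½dt·q⊗(0,ω)) = (-0.9520, -0.0156, -0.3055, -0.0133)
linear accel F/m = (-1.8000, 3.8000, 5.6000)
new position p' = (-1.8600, 2.9520, -1.3600)
new velocity v' = (0.3560, 2.2040, -1.5520)

p' = (-1.8600, 2.9520, -1.3600)
q' = (-0.9520, -0.0156, -0.3055, -0.0133)
v' = (0.3560, 2.2040, -1.5520)
ω' = (0.9116, -1.0748, -0.8312)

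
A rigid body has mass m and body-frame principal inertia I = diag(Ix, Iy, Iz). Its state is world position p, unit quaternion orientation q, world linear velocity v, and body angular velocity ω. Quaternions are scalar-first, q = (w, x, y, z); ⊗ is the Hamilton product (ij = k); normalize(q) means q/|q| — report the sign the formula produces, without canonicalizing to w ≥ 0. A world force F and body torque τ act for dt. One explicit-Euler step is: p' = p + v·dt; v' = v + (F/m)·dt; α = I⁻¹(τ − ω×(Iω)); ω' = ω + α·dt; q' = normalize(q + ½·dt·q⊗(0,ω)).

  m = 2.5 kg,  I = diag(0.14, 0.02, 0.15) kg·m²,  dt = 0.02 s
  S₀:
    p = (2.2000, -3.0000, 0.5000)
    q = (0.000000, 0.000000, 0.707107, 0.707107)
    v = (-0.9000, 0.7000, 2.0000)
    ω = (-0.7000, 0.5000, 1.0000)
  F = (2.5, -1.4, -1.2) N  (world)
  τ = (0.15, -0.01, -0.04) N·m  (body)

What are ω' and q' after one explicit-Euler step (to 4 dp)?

precession coupling ω×(Iω) = (0.0650, 0.0070, 0.0420)
α = I⁻¹(τ − ω×Iω) = (0.6071, -0.8500, -0.5467)
new body rate ω' = (-0.6879, 0.4830, 0.9891)
Hamilton product q⊗(0,ω) = (-1.0606605, 0.3535535, -0.4949749, 0.4949749)
updated quaternion q' = (-0.0106, 0.0035, 0.7021, 0.7120)

ω' = (-0.6879, 0.4830, 0.9891)
q' = (-0.0106, 0.0035, 0.7021, 0.7120)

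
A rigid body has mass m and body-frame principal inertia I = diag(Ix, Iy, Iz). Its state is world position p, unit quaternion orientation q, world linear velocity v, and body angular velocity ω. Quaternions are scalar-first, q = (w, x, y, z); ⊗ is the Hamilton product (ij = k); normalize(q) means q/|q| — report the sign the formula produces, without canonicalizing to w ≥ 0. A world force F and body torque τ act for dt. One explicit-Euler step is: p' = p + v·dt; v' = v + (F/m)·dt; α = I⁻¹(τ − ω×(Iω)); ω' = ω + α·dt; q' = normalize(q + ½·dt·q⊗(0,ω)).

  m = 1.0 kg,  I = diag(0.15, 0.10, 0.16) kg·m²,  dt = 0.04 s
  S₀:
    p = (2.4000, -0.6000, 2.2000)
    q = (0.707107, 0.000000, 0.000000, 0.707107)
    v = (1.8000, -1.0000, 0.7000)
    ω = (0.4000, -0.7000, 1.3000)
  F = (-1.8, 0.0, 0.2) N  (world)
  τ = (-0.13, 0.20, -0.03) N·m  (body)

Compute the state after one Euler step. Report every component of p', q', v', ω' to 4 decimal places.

p' = (2.4720, -0.6400, 2.2280)
q' = (0.6884, 0.0155, -0.0042, 0.7252)
v' = (1.7280, -1.0000, 0.7080)
ω' = (0.3799, -0.6179, 1.2890)

precession coupling ω×(Iω) = (-0.0546, -0.0052, 0.0140)
(τ − ω×Iω)/I = (-0.5027, 2.0520, -0.2750)
ω + α·dt = (0.3799, -0.6179, 1.2890)
Hamilton product q⊗(0,ω) = (-0.9192391, 0.7778177, -0.2121321, 0.9192391)
q + ½dt·q⊗(0,ω), renormalized = (0.6884, 0.0155, -0.0042, 0.7252)
p + v·dt = (2.4720, -0.6400, 2.2280)
new velocity v' = (1.7280, -1.0000, 0.7080)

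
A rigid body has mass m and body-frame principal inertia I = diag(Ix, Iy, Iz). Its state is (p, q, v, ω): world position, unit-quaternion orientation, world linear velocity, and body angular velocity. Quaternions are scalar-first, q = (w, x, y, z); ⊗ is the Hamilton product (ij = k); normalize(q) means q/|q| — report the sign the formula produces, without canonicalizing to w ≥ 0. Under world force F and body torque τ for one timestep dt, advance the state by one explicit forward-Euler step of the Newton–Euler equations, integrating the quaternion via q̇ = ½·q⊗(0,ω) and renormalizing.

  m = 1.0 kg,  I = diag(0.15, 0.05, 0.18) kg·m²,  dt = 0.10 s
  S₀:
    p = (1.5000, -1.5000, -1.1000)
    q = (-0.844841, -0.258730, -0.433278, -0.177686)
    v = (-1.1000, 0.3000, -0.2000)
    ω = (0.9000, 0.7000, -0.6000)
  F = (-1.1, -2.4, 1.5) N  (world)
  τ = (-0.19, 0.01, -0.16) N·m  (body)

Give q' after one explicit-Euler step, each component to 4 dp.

2q̇ = q⊗(0,ω) = (0.4295400, -0.3760099, -0.9065441, 0.7157438)
q + ½dt·q⊗(0,ω), renormalized = (-0.8217, -0.2770, -0.4776, -0.1416)

q' = (-0.8217, -0.2770, -0.4776, -0.1416)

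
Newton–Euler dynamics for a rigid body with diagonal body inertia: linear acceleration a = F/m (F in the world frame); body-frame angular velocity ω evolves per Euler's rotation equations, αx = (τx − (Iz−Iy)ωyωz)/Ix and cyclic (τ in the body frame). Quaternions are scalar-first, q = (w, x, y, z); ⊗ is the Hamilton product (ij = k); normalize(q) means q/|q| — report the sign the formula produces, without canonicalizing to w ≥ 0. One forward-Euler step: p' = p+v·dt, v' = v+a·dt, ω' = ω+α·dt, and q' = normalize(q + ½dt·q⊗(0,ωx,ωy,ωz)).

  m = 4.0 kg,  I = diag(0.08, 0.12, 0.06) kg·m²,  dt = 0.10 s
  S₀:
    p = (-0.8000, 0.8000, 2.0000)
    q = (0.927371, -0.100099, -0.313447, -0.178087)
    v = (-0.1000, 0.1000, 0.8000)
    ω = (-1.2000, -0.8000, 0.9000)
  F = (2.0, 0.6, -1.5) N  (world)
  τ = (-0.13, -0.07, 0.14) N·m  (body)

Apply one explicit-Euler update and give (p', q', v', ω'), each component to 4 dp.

p' = (-0.8100, 0.8100, 2.0800)
q' = (0.9135, -0.1763, -0.3341, -0.1506)
v' = (-0.0500, 0.1150, 0.7625)
ω' = (-1.4165, -0.8403, 1.0693)

angular accel α = (-2.1650, -0.4033, 1.6933)
new body rate ω' = (-1.4165, -0.8403, 1.0693)
Hamilton product q⊗(0,ω) = (-0.2105981, -1.5374171, -0.4381033, 0.5385767)
q + ½dt·q⊗(0,ω), renormalized = (0.9135, -0.1763, -0.3341, -0.1506)
a = (0.5000, 0.1500, -0.3750)
new position p' = (-0.8100, 0.8100, 2.0800)
new velocity v' = (-0.0500, 0.1150, 0.7625)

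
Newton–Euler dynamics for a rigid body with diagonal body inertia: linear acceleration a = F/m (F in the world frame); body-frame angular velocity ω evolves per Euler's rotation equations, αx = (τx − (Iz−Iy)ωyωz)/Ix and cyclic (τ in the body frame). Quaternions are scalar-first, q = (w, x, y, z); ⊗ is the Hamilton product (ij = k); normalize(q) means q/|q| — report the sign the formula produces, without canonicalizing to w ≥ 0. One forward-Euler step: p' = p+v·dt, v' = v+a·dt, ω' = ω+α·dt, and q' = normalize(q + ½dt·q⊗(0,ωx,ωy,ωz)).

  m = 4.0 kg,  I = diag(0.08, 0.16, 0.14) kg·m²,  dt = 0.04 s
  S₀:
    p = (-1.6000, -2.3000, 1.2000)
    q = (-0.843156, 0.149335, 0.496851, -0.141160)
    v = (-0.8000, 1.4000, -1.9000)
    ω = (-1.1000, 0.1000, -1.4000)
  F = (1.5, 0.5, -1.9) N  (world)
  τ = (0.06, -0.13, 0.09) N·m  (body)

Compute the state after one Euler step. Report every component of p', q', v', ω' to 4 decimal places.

a = (0.3750, 0.1250, -0.4750)
new position p' = (-1.6320, -2.2440, 1.1240)
new velocity v' = (-0.7850, 1.4050, -1.9190)
angular accel α = (0.7150, -0.2350, 0.7057)
ω' = ω + α·dt = (-1.0714, 0.0906, -1.3718)
q⊗(0,ω) = (-0.0830406, 0.2459962, 0.2800294, 1.7418880)
q + ½dt·q⊗(0,ω), renormalized = (-0.8443, 0.1542, 0.5021, -0.1063)

p' = (-1.6320, -2.2440, 1.1240)
q' = (-0.8443, 0.1542, 0.5021, -0.1063)
v' = (-0.7850, 1.4050, -1.9190)
ω' = (-1.0714, 0.0906, -1.3718)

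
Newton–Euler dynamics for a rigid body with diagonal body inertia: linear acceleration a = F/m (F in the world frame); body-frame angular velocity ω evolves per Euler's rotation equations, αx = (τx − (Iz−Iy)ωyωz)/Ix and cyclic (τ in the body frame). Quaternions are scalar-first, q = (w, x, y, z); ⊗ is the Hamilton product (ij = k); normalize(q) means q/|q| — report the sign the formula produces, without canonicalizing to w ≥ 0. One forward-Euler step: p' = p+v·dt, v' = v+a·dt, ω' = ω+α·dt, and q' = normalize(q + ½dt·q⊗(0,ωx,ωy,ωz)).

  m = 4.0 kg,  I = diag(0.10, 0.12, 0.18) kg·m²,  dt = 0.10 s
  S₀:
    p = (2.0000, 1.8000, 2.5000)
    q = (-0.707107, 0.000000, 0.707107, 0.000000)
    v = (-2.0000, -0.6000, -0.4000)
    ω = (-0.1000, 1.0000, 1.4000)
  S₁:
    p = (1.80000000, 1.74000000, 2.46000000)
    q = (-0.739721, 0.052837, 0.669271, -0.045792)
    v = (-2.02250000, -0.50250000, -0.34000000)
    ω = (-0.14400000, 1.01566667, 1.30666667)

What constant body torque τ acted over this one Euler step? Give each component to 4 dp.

τ = (0.0400, 0.0300, -0.1700)

ω₁ − ω₀ = (-0.04400000, 0.01566667, -0.09333333)
precession coupling = (0.0840, 0.0112, -0.0020)
applied torque τ = (0.0400, 0.0300, -0.1700)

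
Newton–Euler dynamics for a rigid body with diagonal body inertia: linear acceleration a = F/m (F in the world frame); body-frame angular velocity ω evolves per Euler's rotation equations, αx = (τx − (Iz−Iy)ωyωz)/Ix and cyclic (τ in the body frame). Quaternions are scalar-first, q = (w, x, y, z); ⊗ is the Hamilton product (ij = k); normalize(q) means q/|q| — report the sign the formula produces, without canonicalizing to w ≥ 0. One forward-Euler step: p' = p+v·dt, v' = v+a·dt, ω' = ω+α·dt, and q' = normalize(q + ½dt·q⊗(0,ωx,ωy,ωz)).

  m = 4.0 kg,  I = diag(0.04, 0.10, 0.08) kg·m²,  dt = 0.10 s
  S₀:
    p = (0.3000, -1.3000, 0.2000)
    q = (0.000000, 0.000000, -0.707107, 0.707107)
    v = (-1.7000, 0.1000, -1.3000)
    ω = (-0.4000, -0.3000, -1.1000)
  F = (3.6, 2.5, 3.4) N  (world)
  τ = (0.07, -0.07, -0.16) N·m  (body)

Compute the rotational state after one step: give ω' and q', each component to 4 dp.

gyro term ω×Iω = (-0.0066, -0.0176, 0.0072)
α = I⁻¹(τ − ω×Iω) = (1.9150, -0.5240, -2.0900)
new body rate ω' = (-0.2085, -0.3524, -1.3090)
2q̇ = q⊗(0,ω) = (0.5656856, 0.9899498, -0.2828428, -0.2828428)
q' = normalize(q + ½dt·q⊗(0,ω)) = (0.0282, 0.0494, -0.7199, 0.6917)

ω' = (-0.2085, -0.3524, -1.3090)
q' = (0.0282, 0.0494, -0.7199, 0.6917)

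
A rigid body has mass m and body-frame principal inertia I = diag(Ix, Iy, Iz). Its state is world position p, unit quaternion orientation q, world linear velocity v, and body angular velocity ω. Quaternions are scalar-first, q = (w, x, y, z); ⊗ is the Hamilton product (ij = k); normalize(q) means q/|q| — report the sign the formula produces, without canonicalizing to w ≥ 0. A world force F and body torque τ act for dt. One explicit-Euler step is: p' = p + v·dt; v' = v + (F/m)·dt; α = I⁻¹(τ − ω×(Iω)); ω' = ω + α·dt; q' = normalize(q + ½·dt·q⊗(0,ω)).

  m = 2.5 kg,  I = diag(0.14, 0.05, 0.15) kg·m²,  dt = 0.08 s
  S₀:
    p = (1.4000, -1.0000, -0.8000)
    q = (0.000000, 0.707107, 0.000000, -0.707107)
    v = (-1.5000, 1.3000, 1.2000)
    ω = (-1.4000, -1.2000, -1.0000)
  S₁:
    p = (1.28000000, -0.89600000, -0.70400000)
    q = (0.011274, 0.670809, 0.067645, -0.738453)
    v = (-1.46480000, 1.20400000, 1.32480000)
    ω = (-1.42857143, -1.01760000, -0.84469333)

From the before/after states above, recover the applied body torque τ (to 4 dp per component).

τ = (0.0700, 0.1000, 0.1400)

ω₁ − ω₀ = (-0.02857143, 0.18240000, 0.15530667)
τ = I·(Δω/dt) + ω₀×(Iω₀) = (0.0700, 0.1000, 0.1400)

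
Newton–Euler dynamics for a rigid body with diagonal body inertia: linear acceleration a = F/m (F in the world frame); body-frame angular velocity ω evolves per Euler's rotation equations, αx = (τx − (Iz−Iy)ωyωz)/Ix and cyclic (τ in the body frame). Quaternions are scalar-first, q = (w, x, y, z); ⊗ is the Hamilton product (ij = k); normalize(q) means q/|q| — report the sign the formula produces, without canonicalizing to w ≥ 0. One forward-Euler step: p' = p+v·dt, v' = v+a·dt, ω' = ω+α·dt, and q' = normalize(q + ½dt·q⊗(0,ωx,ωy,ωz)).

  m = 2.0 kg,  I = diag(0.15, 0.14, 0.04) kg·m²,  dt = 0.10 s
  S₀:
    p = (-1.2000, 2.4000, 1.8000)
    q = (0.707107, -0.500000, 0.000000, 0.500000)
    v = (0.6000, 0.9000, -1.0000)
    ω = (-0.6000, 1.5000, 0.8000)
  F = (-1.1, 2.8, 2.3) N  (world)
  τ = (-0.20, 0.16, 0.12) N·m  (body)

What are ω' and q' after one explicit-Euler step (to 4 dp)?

ω' = (-0.6533, 1.6520, 1.0775)
q' = (0.6694, -0.5565, 0.0578, 0.4888)

precession coupling ω×(Iω) = (-0.1200, -0.0528, 0.0090)
(τ − ω×Iω)/I = (-0.5333, 1.5200, 2.7750)
new body rate ω' = (-0.6533, 1.6520, 1.0775)
q⊗(0,ω) = (-0.7000000, -1.1742642, 1.1606605, -0.1843144)
q' = normalize(q + ½dt·q⊗(0,ω)) = (0.6694, -0.5565, 0.0578, 0.4888)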